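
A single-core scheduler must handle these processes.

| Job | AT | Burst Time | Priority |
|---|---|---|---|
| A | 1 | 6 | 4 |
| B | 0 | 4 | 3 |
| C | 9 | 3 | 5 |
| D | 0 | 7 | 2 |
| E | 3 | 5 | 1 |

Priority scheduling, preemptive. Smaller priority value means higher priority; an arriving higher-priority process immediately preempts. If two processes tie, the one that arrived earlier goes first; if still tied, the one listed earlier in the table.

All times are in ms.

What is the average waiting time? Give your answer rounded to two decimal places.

Gantt: | D 0-3 | E 3-8 | D 8-12 | B 12-16 | A 16-22 | C 22-25 |
Completion: A=22  B=16  C=25  D=12  E=8
Waiting times: A=15, B=12, C=13, D=5, E=0
Average waiting = (15+12+13+5+0) / 5 = 45/5 = 9.00

9.00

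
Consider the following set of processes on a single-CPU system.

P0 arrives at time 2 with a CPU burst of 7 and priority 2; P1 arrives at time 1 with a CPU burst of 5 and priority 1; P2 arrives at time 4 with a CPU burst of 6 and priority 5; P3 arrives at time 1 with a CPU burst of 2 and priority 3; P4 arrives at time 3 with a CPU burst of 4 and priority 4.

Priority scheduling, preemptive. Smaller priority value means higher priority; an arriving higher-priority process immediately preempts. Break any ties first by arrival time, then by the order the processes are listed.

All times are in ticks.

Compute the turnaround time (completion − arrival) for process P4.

16

Timeline: | idle 0-1 | P1 1-6 | P0 6-13 | P3 13-15 | P4 15-19 | P2 19-25 |
Completion: P0=13  P1=6  P2=25  P3=15  P4=19
Turnaround (C−A): P0=11  P1=5  P2=21  P3=14  P4=16
Turnaround(P4) = completion − arrival = 19 − 3 = 16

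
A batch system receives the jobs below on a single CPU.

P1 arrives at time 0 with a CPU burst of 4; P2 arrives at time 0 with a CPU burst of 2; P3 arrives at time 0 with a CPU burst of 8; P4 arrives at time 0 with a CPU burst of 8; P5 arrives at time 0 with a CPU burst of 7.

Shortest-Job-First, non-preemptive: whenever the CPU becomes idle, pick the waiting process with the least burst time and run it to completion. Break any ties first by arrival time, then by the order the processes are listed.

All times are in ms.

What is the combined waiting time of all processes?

42

Gantt: | P2 0-2 | P1 2-6 | P5 6-13 | P3 13-21 | P4 21-29 |
Completion: P1=6  P2=2  P3=21  P4=29  P5=13
Turnaround (C−A): P1=6  P2=2  P3=21  P4=29  P5=13
Waiting = turnaround − burst: P1=2, P2=0, P3=13, P4=21, P5=6
Total waiting = 2 + 0 + 13 + 21 + 6 = 42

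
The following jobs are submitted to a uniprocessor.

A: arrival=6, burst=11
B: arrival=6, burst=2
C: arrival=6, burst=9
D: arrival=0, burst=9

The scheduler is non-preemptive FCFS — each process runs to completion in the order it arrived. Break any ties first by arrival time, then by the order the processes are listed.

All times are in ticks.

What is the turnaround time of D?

Schedule: | D 0-9 | A 9-20 | B 20-22 | C 22-31 |
Completion: A=20  B=22  C=31  D=9
Turnaround (C−A): A=14  B=16  C=25  D=9
Turnaround(D) = completion − arrival = 9 − 0 = 9

9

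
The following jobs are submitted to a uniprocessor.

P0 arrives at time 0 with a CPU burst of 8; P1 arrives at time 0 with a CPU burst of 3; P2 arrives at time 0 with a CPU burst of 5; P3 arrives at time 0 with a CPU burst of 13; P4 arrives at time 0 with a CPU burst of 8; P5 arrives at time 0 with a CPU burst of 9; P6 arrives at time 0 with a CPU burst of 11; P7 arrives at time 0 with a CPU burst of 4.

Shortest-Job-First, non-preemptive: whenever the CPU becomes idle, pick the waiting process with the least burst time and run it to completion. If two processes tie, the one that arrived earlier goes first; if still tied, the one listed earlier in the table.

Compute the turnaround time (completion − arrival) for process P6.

48

Timeline: | P1 0-3 | P7 3-7 | P2 7-12 | P0 12-20 | P4 20-28 | P5 28-37 | P6 37-48 | P3 48-61 |
Completion: P0=20  P1=3  P2=12  P3=61  P4=28  P5=37  P6=48  P7=7
Turnaround (C−A): P0=20  P1=3  P2=12  P3=61  P4=28  P5=37  P6=48  P7=7
Turnaround(P6) = completion − arrival = 48 − 0 = 48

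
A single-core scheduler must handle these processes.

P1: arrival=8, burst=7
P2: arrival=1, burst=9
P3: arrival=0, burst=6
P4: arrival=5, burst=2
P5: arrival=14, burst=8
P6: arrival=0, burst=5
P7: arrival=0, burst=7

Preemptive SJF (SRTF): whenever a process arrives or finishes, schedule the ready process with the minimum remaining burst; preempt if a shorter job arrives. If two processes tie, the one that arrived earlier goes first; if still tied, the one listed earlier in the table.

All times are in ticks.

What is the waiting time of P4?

Gantt: | P6 0-5 | P4 5-7 | P3 7-13 | P7 13-20 | P1 20-27 | P5 27-35 | P2 35-44 |
Completion: P1=27  P2=44  P3=13  P4=7  P5=35  P6=5  P7=20
Waiting(P4) = turnaround − burst = 2 − 2 = 0

0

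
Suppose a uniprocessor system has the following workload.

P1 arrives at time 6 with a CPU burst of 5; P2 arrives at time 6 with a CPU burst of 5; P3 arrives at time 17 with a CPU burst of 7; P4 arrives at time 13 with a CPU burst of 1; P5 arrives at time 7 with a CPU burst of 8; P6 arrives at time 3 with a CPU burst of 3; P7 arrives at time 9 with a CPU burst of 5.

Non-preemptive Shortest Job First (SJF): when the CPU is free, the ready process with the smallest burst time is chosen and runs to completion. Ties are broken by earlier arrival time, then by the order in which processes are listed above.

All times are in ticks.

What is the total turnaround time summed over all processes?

77

Schedule: | idle 0-3 | P6 3-6 | P1 6-11 | P2 11-16 | P4 16-17 | P7 17-22 | P3 22-29 | P5 29-37 |
Completion: P1=11  P2=16  P3=29  P4=17  P5=37  P6=6  P7=22
Turnaround (C−A): P1=5  P2=10  P3=12  P4=4  P5=30  P6=3  P7=13
Turnaround = completion − arrival: P1=5, P2=10, P3=12, P4=4, P5=30, P6=3, P7=13
Total turnaround = 5 + 10 + 12 + 4 + 30 + 3 + 13 = 77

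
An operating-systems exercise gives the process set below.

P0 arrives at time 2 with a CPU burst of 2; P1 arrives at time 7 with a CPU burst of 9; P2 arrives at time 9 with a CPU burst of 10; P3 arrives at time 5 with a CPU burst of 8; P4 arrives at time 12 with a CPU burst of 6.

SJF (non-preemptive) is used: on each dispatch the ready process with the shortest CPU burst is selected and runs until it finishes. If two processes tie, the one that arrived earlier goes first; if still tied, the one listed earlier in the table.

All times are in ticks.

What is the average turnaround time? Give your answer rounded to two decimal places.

13.40

Schedule: | idle 0-2 | P0 2-4 | idle 4-5 | P3 5-13 | P4 13-19 | P1 19-28 | P2 28-38 |
Completion: P0=4  P1=28  P2=38  P3=13  P4=19
Turnaround (C−A): P0=2  P1=21  P2=29  P3=8  P4=7
Turnaround times: P0=2, P1=21, P2=29, P3=8, P4=7
Average turnaround = (2+21+29+8+7) / 5 = 67/5 = 13.40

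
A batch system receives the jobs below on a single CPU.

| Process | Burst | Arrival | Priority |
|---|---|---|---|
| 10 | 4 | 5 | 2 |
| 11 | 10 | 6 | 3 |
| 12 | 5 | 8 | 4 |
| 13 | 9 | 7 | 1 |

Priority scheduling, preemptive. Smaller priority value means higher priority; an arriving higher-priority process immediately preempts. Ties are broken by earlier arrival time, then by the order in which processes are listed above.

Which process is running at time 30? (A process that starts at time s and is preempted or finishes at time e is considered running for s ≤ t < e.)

Timeline: | idle 0-5 | 10 5-7 | 13 7-16 | 10 16-18 | 11 18-28 | 12 28-33 |
Completion: 10=18  11=28  12=33  13=16

12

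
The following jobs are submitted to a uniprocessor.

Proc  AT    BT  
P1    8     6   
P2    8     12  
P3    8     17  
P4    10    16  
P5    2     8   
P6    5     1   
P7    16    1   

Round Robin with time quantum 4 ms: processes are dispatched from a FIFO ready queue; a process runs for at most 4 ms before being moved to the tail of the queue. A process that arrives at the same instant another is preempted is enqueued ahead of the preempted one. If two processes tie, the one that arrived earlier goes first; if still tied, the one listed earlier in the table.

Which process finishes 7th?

P3

Schedule: | idle 0-2 | P5 2-6 | P6 6-7 | P5 7-11 | P1 11-15 | P2 15-19 | P3 19-23 | P4 23-27 | P1 27-29 | P7 29-30 | P2 30-34 | P3 34-38 | P4 38-42 | P2 42-46 | P3 46-50 | P4 50-54 | P3 54-58 | P4 58-62 | P3 62-63 |
Completion: P1=29  P2=46  P3=63  P4=62  P5=11  P6=7  P7=30
Turnaround (C−A): P1=21  P2=38  P3=55  P4=52  P5=9  P6=2  P7=14
Finish order: P6 → P5 → P1 → P7 → P2 → P4 → P3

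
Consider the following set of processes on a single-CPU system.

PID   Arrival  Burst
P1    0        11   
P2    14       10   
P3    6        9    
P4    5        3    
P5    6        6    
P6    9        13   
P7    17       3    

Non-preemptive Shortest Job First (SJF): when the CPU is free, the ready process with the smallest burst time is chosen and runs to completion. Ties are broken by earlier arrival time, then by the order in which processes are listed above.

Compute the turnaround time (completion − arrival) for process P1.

Schedule: | P1 0-11 | P4 11-14 | P5 14-20 | P7 20-23 | P3 23-32 | P2 32-42 | P6 42-55 |
Completion: P1=11  P2=42  P3=32  P4=14  P5=20  P6=55  P7=23
Turnaround(P1) = completion − arrival = 11 − 0 = 11

11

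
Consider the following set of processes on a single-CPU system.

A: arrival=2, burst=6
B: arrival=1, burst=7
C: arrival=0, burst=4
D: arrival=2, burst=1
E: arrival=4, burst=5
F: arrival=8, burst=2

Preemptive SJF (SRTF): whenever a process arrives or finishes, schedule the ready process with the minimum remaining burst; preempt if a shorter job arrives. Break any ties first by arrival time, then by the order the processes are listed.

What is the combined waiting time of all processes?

31

Schedule: | C 0-2 | D 2-3 | C 3-5 | E 5-10 | F 10-12 | A 12-18 | B 18-25 |
Completion: A=18  B=25  C=5  D=3  E=10  F=12
Waiting = turnaround − burst: A=10, B=17, C=1, D=0, E=1, F=2
Total waiting = 10 + 17 + 1 + 0 + 1 + 2 = 31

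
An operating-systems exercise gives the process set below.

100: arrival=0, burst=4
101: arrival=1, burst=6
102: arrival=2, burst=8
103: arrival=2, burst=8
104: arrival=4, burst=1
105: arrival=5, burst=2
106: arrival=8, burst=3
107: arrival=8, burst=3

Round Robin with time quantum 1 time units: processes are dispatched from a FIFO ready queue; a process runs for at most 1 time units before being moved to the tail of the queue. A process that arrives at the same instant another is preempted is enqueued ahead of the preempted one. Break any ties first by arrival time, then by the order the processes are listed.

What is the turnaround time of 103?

33

Gantt: | 100 0-1 | 101 1-2 | 100 2-3 | 102 3-4 | 103 4-5 | 101 5-6 | 100 6-7 | 104 7-8 | 102 8-9 | 105 9-10 | 103 10-11 | 101 11-12 | 100 12-13 | 106 13-14 | 107 14-15 | 102 15-16 | 105 16-17 | 103 17-18 | 101 18-19 | 106 19-20 | 107 20-21 | 102 21-22 | 103 22-23 | 101 23-24 | 106 24-25 | 107 25-26 | 102 26-27 | 103 27-28 | 101 28-29 | 102 29-30 | 103 30-31 | 102 31-32 | 103 32-33 | 102 33-34 | 103 34-35 |
Completion: 100=13  101=29  102=34  103=35  104=8  105=17  106=25  107=26
Turnaround (C−A): 100=13  101=28  102=32  103=33  104=4  105=12  106=17  107=18
Turnaround(103) = completion − arrival = 35 − 2 = 33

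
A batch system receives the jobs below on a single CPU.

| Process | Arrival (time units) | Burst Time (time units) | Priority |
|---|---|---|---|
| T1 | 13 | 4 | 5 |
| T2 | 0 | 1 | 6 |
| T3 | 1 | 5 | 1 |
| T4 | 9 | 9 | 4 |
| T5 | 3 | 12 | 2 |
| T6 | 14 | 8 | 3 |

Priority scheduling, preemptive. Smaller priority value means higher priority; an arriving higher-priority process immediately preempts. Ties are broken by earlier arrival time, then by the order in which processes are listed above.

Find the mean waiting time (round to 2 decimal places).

7.67

Schedule: | T2 0-1 | T3 1-6 | T5 6-18 | T6 18-26 | T4 26-35 | T1 35-39 |
Completion: T1=39  T2=1  T3=6  T4=35  T5=18  T6=26
Waiting times: T1=22, T2=0, T3=0, T4=17, T5=3, T6=4
Average waiting = (22+0+0+17+3+4) / 6 = 46/6 = 7.67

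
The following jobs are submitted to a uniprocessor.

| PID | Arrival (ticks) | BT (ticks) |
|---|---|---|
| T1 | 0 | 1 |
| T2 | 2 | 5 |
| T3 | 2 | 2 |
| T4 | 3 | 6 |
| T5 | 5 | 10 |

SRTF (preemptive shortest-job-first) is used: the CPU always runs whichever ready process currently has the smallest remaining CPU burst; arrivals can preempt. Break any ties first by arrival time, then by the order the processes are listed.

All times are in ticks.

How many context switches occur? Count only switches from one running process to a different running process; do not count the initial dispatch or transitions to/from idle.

3

Schedule: | T1 0-1 | idle 1-2 | T3 2-4 | T2 4-9 | T4 9-15 | T5 15-25 |
Completion: T1=1  T2=9  T3=4  T4=15  T5=25
Turnaround (C−A): T1=1  T2=7  T3=2  T4=12  T5=20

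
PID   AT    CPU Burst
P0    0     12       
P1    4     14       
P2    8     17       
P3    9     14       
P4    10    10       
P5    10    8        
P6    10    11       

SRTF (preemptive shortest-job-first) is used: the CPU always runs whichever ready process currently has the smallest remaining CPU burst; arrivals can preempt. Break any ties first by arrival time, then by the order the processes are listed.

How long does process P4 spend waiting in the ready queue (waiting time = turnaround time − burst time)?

10

Timeline: | P0 0-12 | P5 12-20 | P4 20-30 | P6 30-41 | P1 41-55 | P3 55-69 | P2 69-86 |
Completion: P0=12  P1=55  P2=86  P3=69  P4=30  P5=20  P6=41
Waiting(P4) = turnaround − burst = 20 − 10 = 10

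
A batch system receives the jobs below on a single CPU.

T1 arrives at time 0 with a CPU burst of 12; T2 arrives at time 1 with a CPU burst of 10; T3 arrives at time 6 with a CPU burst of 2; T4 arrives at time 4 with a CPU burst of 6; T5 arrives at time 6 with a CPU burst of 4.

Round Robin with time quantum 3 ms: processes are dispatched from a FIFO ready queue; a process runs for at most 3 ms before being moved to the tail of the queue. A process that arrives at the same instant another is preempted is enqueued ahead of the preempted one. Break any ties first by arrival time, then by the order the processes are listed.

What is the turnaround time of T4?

Schedule: | T1 0-3 | T2 3-6 | T1 6-9 | T4 9-12 | T3 12-14 | T5 14-17 | T2 17-20 | T1 20-23 | T4 23-26 | T5 26-27 | T2 27-30 | T1 30-33 | T2 33-34 |
Completion: T1=33  T2=34  T3=14  T4=26  T5=27
Turnaround (C−A): T1=33  T2=33  T3=8  T4=22  T5=21
Turnaround(T4) = completion − arrival = 26 − 4 = 22

22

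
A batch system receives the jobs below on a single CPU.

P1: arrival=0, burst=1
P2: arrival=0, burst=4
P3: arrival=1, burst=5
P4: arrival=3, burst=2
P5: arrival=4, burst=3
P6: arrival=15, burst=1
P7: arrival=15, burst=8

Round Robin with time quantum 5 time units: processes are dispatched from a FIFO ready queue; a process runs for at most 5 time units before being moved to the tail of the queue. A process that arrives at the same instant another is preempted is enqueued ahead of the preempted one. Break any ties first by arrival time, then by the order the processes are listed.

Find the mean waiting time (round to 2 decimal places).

3.00

Gantt: | P1 0-1 | P2 1-5 | P3 5-10 | P4 10-12 | P5 12-15 | P6 15-16 | P7 16-24 |
Completion: P1=1  P2=5  P3=10  P4=12  P5=15  P6=16  P7=24
Waiting times: P1=0, P2=1, P3=4, P4=7, P5=8, P6=0, P7=1
Average waiting = (0+1+4+7+8+0+1) / 7 = 21/7 = 3.00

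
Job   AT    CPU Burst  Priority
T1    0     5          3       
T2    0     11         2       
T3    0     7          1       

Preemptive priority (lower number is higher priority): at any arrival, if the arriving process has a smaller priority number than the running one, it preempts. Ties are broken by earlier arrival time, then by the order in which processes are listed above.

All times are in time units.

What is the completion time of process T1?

Gantt: | T3 0-7 | T2 7-18 | T1 18-23 |
Completion: T1=23  T2=18  T3=7
Turnaround (C−A): T1=23  T2=18  T3=7

23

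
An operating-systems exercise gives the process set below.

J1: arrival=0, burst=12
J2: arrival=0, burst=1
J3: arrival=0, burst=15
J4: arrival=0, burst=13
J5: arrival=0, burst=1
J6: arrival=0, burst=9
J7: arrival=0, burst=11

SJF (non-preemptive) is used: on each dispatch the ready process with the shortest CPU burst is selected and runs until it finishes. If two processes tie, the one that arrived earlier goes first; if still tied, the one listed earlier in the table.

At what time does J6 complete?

11

Timeline: | J2 0-1 | J5 1-2 | J6 2-11 | J7 11-22 | J1 22-34 | J4 34-47 | J3 47-62 |
Completion: J1=34  J2=1  J3=62  J4=47  J5=2  J6=11  J7=22
Turnaround (C−A): J1=34  J2=1  J3=62  J4=47  J5=2  J6=11  J7=22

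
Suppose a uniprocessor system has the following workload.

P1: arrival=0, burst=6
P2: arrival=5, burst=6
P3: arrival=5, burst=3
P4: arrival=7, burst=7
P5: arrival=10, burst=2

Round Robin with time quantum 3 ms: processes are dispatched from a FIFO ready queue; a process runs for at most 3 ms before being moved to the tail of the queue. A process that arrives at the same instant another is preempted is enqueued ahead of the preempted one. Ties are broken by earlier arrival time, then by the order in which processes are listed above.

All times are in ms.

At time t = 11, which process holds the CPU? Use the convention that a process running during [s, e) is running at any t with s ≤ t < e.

P3

Timeline: | P1 0-6 | P2 6-9 | P3 9-12 | P4 12-15 | P2 15-18 | P5 18-20 | P4 20-24 |
Completion: P1=6  P2=18  P3=12  P4=24  P5=20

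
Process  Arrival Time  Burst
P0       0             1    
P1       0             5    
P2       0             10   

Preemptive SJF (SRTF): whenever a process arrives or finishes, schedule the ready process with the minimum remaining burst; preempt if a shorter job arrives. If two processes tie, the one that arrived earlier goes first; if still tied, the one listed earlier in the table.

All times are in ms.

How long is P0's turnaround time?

Timeline: | P0 0-1 | P1 1-6 | P2 6-16 |
Completion: P0=1  P1=6  P2=16
Turnaround (C−A): P0=1  P1=6  P2=16
Turnaround(P0) = completion − arrival = 1 − 0 = 1

1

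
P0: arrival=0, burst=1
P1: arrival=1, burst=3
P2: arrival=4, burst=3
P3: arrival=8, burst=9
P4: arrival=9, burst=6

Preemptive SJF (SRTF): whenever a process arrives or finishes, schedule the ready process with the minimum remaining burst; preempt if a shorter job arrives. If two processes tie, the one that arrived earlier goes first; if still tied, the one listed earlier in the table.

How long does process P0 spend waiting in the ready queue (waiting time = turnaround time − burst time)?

Gantt: | P0 0-1 | P1 1-4 | P2 4-7 | idle 7-8 | P3 8-9 | P4 9-15 | P3 15-23 |
Completion: P0=1  P1=4  P2=7  P3=23  P4=15
Turnaround (C−A): P0=1  P1=3  P2=3  P3=15  P4=6
Waiting(P0) = turnaround − burst = 1 − 1 = 0

0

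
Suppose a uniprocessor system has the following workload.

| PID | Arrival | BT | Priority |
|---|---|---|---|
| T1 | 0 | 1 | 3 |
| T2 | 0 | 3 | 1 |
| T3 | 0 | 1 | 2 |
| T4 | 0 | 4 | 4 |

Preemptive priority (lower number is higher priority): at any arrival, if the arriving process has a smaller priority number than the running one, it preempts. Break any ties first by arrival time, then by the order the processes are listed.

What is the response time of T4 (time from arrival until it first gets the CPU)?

Gantt: | T2 0-3 | T3 3-4 | T1 4-5 | T4 5-9 |
Completion: T1=5  T2=3  T3=4  T4=9
Turnaround (C−A): T1=5  T2=3  T3=4  T4=9
Response(T4) = first start − arrival = 5 − 0 = 5

5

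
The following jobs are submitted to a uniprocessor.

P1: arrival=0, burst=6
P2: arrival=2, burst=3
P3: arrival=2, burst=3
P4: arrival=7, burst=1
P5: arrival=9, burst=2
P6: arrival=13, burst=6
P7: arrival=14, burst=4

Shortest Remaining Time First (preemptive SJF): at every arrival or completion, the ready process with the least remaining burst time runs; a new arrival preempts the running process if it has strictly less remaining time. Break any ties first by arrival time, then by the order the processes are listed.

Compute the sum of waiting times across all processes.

Schedule: | P1 0-2 | P2 2-5 | P3 5-8 | P4 8-9 | P5 9-11 | P1 11-15 | P7 15-19 | P6 19-25 |
Completion: P1=15  P2=5  P3=8  P4=9  P5=11  P6=25  P7=19
Waiting = turnaround − burst: P1=9, P2=0, P3=3, P4=1, P5=0, P6=6, P7=1
Total waiting = 9 + 0 + 3 + 1 + 0 + 6 + 1 = 20

20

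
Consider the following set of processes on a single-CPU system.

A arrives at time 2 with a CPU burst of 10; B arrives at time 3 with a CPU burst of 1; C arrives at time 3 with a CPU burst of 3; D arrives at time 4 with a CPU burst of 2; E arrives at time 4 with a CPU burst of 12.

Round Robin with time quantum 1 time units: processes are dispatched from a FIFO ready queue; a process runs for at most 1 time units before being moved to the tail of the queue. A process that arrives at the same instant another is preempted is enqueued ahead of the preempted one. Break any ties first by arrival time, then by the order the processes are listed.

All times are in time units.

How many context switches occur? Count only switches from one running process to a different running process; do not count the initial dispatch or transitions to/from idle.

24

Timeline: | idle 0-2 | A 2-3 | B 3-4 | C 4-5 | A 5-6 | D 6-7 | E 7-8 | C 8-9 | A 9-10 | D 10-11 | E 11-12 | C 12-13 | A 13-14 | E 14-15 | A 15-16 | E 16-17 | A 17-18 | E 18-19 | A 19-20 | E 20-21 | A 21-22 | E 22-23 | A 23-24 | E 24-25 | A 25-26 | E 26-30 |
Completion: A=26  B=4  C=13  D=11  E=30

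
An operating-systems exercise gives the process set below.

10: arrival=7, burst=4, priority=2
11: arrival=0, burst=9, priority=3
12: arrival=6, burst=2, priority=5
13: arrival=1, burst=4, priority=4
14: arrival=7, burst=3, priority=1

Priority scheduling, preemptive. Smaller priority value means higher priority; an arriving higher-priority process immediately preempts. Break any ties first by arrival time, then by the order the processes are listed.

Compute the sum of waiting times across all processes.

39

Schedule: | 11 0-7 | 14 7-10 | 10 10-14 | 11 14-16 | 13 16-20 | 12 20-22 |
Completion: 10=14  11=16  12=22  13=20  14=10
Waiting = turnaround − burst: 10=3, 11=7, 12=14, 13=15, 14=0
Total waiting = 3 + 7 + 14 + 15 + 0 = 39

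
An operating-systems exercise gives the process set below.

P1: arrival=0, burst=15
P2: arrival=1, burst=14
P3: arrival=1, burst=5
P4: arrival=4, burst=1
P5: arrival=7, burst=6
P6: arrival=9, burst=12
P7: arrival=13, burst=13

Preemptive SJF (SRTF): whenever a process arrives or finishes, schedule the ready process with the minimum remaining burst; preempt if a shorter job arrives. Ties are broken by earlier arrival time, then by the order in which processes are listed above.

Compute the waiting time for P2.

Schedule: | P1 0-1 | P3 1-4 | P4 4-5 | P3 5-7 | P5 7-13 | P6 13-25 | P7 25-38 | P1 38-52 | P2 52-66 |
Completion: P1=52  P2=66  P3=7  P4=5  P5=13  P6=25  P7=38
Turnaround (C−A): P1=52  P2=65  P3=6  P4=1  P5=6  P6=16  P7=25
Waiting(P2) = turnaround − burst = 65 − 14 = 51

51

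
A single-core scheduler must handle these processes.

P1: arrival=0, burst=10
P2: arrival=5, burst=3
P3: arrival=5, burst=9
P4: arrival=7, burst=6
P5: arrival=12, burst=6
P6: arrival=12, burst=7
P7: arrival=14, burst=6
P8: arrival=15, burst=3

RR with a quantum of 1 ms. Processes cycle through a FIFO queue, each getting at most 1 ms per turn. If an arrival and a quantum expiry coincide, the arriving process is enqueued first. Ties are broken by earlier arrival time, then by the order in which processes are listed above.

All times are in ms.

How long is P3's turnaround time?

44

Timeline: | P1 0-5 | P2 5-6 | P3 6-7 | P1 7-8 | P2 8-9 | P4 9-10 | P3 10-11 | P1 11-12 | P2 12-13 | P4 13-14 | P3 14-15 | P5 15-16 | P6 16-17 | P1 17-18 | P7 18-19 | P4 19-20 | P8 20-21 | P3 21-22 | P5 22-23 | P6 23-24 | P1 24-25 | P7 25-26 | P4 26-27 | P8 27-28 | P3 28-29 | P5 29-30 | P6 30-31 | P1 31-32 | P7 32-33 | P4 33-34 | P8 34-35 | P3 35-36 | P5 36-37 | P6 37-38 | P7 38-39 | P4 39-40 | P3 40-41 | P5 41-42 | P6 42-43 | P7 43-44 | P3 44-45 | P5 45-46 | P6 46-47 | P7 47-48 | P3 48-49 | P6 49-50 |
Completion: P1=32  P2=13  P3=49  P4=40  P5=46  P6=50  P7=48  P8=35
Turnaround (C−A): P1=32  P2=8  P3=44  P4=33  P5=34  P6=38  P7=34  P8=20
Turnaround(P3) = completion − arrival = 49 − 5 = 44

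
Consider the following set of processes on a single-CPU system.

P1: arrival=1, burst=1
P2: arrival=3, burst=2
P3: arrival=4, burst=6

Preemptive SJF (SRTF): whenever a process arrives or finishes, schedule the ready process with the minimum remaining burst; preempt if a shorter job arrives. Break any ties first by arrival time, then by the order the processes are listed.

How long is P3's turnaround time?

7

Schedule: | idle 0-1 | P1 1-2 | idle 2-3 | P2 3-5 | P3 5-11 |
Completion: P1=2  P2=5  P3=11
Turnaround (C−A): P1=1  P2=2  P3=7
Turnaround(P3) = completion − arrival = 11 − 4 = 7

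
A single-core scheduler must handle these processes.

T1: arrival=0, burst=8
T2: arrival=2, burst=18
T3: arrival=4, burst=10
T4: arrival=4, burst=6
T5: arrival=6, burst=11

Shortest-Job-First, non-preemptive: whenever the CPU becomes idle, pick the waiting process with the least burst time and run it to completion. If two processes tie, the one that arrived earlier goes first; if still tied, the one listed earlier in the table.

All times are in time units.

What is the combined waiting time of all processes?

Timeline: | T1 0-8 | T4 8-14 | T3 14-24 | T5 24-35 | T2 35-53 |
Completion: T1=8  T2=53  T3=24  T4=14  T5=35
Waiting = turnaround − burst: T1=0, T2=33, T3=10, T4=4, T5=18
Total waiting = 0 + 33 + 10 + 4 + 18 = 65

65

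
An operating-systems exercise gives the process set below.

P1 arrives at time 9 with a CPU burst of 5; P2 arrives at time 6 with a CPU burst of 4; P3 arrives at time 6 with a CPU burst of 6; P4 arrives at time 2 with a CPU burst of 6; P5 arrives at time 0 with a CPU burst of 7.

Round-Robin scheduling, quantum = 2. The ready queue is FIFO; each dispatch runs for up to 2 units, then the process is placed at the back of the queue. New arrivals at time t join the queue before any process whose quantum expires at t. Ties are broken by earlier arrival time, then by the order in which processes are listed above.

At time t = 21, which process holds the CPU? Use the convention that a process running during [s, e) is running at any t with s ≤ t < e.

P3

Timeline: | P5 0-2 | P4 2-4 | P5 4-6 | P4 6-8 | P2 8-10 | P3 10-12 | P5 12-14 | P4 14-16 | P1 16-18 | P2 18-20 | P3 20-22 | P5 22-23 | P1 23-25 | P3 25-27 | P1 27-28 |
Completion: P1=28  P2=20  P3=27  P4=16  P5=23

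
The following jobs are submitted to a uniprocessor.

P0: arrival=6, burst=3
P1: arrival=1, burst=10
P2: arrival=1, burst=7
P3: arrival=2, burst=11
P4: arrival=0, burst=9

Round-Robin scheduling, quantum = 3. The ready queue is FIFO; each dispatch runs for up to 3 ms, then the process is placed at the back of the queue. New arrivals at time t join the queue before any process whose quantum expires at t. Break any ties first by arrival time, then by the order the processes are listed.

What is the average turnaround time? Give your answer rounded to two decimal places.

30.00

Gantt: | P4 0-3 | P1 3-6 | P2 6-9 | P3 9-12 | P4 12-15 | P0 15-18 | P1 18-21 | P2 21-24 | P3 24-27 | P4 27-30 | P1 30-33 | P2 33-34 | P3 34-37 | P1 37-38 | P3 38-40 |
Completion: P0=18  P1=38  P2=34  P3=40  P4=30
Turnaround (C−A): P0=12  P1=37  P2=33  P3=38  P4=30
Turnaround times: P0=12, P1=37, P2=33, P3=38, P4=30
Average turnaround = (12+37+33+38+30) / 5 = 150/5 = 30.00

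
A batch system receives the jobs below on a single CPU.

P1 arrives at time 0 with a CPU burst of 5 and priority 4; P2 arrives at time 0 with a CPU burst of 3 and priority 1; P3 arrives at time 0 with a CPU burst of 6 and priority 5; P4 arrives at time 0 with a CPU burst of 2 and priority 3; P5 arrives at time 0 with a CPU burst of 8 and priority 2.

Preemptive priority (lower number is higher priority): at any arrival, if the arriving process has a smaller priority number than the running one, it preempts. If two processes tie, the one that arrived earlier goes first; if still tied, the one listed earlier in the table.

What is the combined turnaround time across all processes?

69

Gantt: | P2 0-3 | P5 3-11 | P4 11-13 | P1 13-18 | P3 18-24 |
Completion: P1=18  P2=3  P3=24  P4=13  P5=11
Turnaround = completion − arrival: P1=18, P2=3, P3=24, P4=13, P5=11
Total turnaround = 18 + 3 + 24 + 13 + 11 = 69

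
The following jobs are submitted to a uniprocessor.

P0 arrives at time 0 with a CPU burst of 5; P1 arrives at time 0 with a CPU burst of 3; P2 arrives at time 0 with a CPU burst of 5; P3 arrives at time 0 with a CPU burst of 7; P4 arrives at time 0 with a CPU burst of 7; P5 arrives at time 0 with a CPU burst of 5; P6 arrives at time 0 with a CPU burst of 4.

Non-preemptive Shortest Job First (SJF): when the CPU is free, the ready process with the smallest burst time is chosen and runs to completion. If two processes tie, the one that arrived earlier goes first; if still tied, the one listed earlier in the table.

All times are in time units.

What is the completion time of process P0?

12

Timeline: | P1 0-3 | P6 3-7 | P0 7-12 | P2 12-17 | P5 17-22 | P3 22-29 | P4 29-36 |
Completion: P0=12  P1=3  P2=17  P3=29  P4=36  P5=22  P6=7
Turnaround (C−A): P0=12  P1=3  P2=17  P3=29  P4=36  P5=22  P6=7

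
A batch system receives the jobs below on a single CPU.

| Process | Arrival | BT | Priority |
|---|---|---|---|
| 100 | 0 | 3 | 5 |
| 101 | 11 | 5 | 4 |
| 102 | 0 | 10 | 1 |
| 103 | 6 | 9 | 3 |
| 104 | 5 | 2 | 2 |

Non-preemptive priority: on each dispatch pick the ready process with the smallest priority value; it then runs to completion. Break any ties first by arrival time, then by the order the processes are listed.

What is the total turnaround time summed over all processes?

Schedule: | 102 0-10 | 104 10-12 | 103 12-21 | 101 21-26 | 100 26-29 |
Completion: 100=29  101=26  102=10  103=21  104=12
Turnaround (C−A): 100=29  101=15  102=10  103=15  104=7
Turnaround = completion − arrival: 100=29, 101=15, 102=10, 103=15, 104=7
Total turnaround = 29 + 15 + 10 + 15 + 7 = 76

76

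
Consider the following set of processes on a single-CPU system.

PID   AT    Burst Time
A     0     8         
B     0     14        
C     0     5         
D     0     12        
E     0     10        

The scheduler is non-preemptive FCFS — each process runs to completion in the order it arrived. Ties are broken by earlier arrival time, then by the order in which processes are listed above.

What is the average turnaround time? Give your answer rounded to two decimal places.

Timeline: | A 0-8 | B 8-22 | C 22-27 | D 27-39 | E 39-49 |
Completion: A=8  B=22  C=27  D=39  E=49
Turnaround (C−A): A=8  B=22  C=27  D=39  E=49
Turnaround times: A=8, B=22, C=27, D=39, E=49
Average turnaround = (8+22+27+39+49) / 5 = 145/5 = 29.00

29.00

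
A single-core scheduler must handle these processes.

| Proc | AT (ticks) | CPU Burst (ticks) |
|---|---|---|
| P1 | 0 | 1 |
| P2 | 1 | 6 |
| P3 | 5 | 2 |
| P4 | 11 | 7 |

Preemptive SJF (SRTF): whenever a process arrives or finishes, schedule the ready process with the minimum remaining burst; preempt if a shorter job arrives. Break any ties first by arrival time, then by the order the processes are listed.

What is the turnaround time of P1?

Timeline: | P1 0-1 | P2 1-7 | P3 7-9 | idle 9-11 | P4 11-18 |
Completion: P1=1  P2=7  P3=9  P4=18
Turnaround (C−A): P1=1  P2=6  P3=4  P4=7
Turnaround(P1) = completion − arrival = 1 − 0 = 1

1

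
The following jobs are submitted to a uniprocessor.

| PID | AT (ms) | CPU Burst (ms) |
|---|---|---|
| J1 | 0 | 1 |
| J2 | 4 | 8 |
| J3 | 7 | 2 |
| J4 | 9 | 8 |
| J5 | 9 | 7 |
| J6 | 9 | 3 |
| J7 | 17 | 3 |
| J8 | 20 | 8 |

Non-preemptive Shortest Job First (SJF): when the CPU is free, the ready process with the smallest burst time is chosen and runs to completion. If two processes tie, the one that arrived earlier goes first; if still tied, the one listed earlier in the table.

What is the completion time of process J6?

Gantt: | J1 0-1 | idle 1-4 | J2 4-12 | J3 12-14 | J6 14-17 | J7 17-20 | J5 20-27 | J4 27-35 | J8 35-43 |
Completion: J1=1  J2=12  J3=14  J4=35  J5=27  J6=17  J7=20  J8=43
Turnaround (C−A): J1=1  J2=8  J3=7  J4=26  J5=18  J6=8  J7=3  J8=23

17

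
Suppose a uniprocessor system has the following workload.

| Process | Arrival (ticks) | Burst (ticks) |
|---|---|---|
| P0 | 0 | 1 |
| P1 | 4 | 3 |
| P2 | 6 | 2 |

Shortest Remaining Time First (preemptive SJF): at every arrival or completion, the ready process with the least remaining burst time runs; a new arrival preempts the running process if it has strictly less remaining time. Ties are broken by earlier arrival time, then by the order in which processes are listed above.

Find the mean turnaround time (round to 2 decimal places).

2.33

Timeline: | P0 0-1 | idle 1-4 | P1 4-7 | P2 7-9 |
Completion: P0=1  P1=7  P2=9
Turnaround (C−A): P0=1  P1=3  P2=3
Turnaround times: P0=1, P1=3, P2=3
Average turnaround = (1+3+3) / 3 = 7/3 = 2.33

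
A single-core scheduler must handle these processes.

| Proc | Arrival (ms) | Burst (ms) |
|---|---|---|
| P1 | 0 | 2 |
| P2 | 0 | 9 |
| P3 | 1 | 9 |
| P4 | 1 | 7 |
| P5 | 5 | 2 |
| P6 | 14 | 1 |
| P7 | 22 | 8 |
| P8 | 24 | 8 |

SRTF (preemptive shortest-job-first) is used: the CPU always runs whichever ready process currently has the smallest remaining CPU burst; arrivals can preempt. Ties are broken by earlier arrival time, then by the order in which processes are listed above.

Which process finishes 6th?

P3

Schedule: | P1 0-2 | P4 2-5 | P5 5-7 | P4 7-11 | P2 11-14 | P6 14-15 | P2 15-21 | P3 21-30 | P7 30-38 | P8 38-46 |
Completion: P1=2  P2=21  P3=30  P4=11  P5=7  P6=15  P7=38  P8=46
Turnaround (C−A): P1=2  P2=21  P3=29  P4=10  P5=2  P6=1  P7=16  P8=22
Finish order: P1 → P5 → P4 → P6 → P2 → P3 → P7 → P8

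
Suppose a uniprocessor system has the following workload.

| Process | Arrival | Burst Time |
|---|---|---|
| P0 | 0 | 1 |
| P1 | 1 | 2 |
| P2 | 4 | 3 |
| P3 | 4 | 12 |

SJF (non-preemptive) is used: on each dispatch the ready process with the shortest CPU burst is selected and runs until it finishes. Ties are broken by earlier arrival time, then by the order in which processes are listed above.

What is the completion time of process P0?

Timeline: | P0 0-1 | P1 1-3 | idle 3-4 | P2 4-7 | P3 7-19 |
Completion: P0=1  P1=3  P2=7  P3=19
Turnaround (C−A): P0=1  P1=2  P2=3  P3=15

1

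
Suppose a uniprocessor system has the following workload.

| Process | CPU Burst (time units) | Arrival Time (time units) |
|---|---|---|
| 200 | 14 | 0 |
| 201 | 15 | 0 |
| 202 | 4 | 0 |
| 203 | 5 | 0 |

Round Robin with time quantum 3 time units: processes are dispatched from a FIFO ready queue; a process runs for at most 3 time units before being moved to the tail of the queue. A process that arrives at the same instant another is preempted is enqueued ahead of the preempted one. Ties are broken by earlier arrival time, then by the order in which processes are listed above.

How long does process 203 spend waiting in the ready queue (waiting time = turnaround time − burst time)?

Schedule: | 200 0-3 | 201 3-6 | 202 6-9 | 203 9-12 | 200 12-15 | 201 15-18 | 202 18-19 | 203 19-21 | 200 21-24 | 201 24-27 | 200 27-30 | 201 30-33 | 200 33-35 | 201 35-38 |
Completion: 200=35  201=38  202=19  203=21
Waiting(203) = turnaround − burst = 21 − 5 = 16

16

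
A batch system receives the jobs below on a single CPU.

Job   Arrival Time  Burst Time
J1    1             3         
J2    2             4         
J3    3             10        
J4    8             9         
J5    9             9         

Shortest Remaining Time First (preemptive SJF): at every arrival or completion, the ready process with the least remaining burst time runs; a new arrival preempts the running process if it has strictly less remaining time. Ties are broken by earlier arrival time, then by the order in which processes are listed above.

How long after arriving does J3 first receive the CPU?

23

Schedule: | idle 0-1 | J1 1-4 | J2 4-8 | J4 8-17 | J5 17-26 | J3 26-36 |
Completion: J1=4  J2=8  J3=36  J4=17  J5=26
Turnaround (C−A): J1=3  J2=6  J3=33  J4=9  J5=17
Response(J3) = first start − arrival = 26 − 3 = 23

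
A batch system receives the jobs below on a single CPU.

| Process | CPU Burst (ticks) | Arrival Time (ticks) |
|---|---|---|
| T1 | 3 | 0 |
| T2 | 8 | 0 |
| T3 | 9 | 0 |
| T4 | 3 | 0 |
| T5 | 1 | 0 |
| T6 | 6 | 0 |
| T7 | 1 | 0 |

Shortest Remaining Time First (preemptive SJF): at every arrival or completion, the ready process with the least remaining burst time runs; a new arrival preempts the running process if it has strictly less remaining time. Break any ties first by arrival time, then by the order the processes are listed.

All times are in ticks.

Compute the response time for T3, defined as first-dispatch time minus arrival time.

Timeline: | T5 0-1 | T7 1-2 | T1 2-5 | T4 5-8 | T6 8-14 | T2 14-22 | T3 22-31 |
Completion: T1=5  T2=22  T3=31  T4=8  T5=1  T6=14  T7=2
Response(T3) = first start − arrival = 22 − 0 = 22

22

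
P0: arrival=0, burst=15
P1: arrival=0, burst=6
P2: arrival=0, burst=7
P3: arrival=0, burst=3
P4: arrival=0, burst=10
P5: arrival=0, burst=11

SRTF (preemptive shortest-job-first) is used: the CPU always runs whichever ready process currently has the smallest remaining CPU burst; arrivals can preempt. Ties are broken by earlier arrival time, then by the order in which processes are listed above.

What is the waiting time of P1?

3

Schedule: | P3 0-3 | P1 3-9 | P2 9-16 | P4 16-26 | P5 26-37 | P0 37-52 |
Completion: P0=52  P1=9  P2=16  P3=3  P4=26  P5=37
Turnaround (C−A): P0=52  P1=9  P2=16  P3=3  P4=26  P5=37
Waiting(P1) = turnaround − burst = 9 − 6 = 3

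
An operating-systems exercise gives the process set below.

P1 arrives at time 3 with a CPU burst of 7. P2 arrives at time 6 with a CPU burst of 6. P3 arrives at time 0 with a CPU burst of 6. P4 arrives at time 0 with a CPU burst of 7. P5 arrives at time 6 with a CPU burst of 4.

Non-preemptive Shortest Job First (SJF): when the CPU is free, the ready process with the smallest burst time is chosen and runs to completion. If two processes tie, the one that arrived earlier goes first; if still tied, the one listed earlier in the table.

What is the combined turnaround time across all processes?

70

Schedule: | P3 0-6 | P5 6-10 | P2 10-16 | P4 16-23 | P1 23-30 |
Completion: P1=30  P2=16  P3=6  P4=23  P5=10
Turnaround (C−A): P1=27  P2=10  P3=6  P4=23  P5=4
Turnaround = completion − arrival: P1=27, P2=10, P3=6, P4=23, P5=4
Total turnaround = 27 + 10 + 6 + 23 + 4 = 70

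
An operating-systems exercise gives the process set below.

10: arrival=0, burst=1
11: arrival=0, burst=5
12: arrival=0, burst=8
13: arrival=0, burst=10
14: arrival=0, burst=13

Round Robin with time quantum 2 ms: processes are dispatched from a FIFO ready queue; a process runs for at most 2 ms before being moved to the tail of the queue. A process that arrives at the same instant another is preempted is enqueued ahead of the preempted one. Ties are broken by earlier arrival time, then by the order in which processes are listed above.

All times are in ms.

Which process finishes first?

10

Schedule: | 10 0-1 | 11 1-3 | 12 3-5 | 13 5-7 | 14 7-9 | 11 9-11 | 12 11-13 | 13 13-15 | 14 15-17 | 11 17-18 | 12 18-20 | 13 20-22 | 14 22-24 | 12 24-26 | 13 26-28 | 14 28-30 | 13 30-32 | 14 32-37 |
Completion: 10=1  11=18  12=26  13=32  14=37
Turnaround (C−A): 10=1  11=18  12=26  13=32  14=37
Finish order: 10 → 11 → 12 → 13 → 14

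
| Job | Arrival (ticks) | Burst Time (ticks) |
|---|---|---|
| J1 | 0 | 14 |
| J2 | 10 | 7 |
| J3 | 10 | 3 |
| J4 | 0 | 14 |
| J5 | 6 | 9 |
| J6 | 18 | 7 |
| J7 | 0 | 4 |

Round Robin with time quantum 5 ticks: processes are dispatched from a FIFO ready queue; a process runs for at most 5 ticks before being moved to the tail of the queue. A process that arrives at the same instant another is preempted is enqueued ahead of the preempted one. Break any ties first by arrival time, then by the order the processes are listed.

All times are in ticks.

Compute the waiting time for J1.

32

Gantt: | J1 0-5 | J4 5-10 | J7 10-14 | J1 14-19 | J5 19-24 | J2 24-29 | J3 29-32 | J4 32-37 | J6 37-42 | J1 42-46 | J5 46-50 | J2 50-52 | J4 52-56 | J6 56-58 |
Completion: J1=46  J2=52  J3=32  J4=56  J5=50  J6=58  J7=14
Turnaround (C−A): J1=46  J2=42  J3=22  J4=56  J5=44  J6=40  J7=14
Waiting(J1) = turnaround − burst = 46 − 14 = 32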